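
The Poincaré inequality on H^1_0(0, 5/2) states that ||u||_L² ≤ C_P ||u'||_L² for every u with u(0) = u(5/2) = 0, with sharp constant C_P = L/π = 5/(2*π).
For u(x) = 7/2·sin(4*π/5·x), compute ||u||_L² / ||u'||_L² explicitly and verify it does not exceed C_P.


||u||_L² / ||u'||_L² = 5/(4*π) < C_P = 5/(2*π).

u(x) = 7/2·sin(4*π/5·x), so u'(x) = 14*π*cos(4*π*x/5)/5.
Writing u(x) = A·sin(kπx/L) with A = 7/2 and k = 2, use ∫_0^L sin²(kπx/L) dx = L/2 and ∫_0^L cos²(kπx/L) dx = L/2.
u² = 49/4·sin²(4*π/5·x) and (u')² = 196*π^2/25·cos²(4*π/5·x), and each of sin², cos² integrates to L/2 = 5/4 over (0, 5/2).
∫_0^5/2 u² dx = 245/16, so ||u||_L² = 7*sqrt(5)/4.
∫_0^5/2 (u')² dx = 49*π^2/5, so ||u'||_L² = 7*sqrt(5)*π/5.
Ratio ||u||_L² / ||u'||_L² = 5/(4*π).
Sharp Poincaré constant on H^1_0(0, 5/2) is C_P = L/π = 5/(2*π), achieved by sin(2*π/5·x).
This is the k = 2 harmonic; the ratio L/(kπ) is strictly less than C_P = L/π, consistent with the sharp inequality ||u||_L² ≤ C_P ||u'||_L².


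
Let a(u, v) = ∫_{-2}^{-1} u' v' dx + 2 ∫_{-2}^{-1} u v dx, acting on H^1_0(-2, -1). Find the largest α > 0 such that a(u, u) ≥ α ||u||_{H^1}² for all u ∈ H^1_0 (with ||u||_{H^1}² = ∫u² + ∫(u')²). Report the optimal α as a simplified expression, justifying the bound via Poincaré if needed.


α = 1

Coercivity of a(·,·) on H^1_0(-2, -1) means a(u, u) ≥ α ||u||_{H^1}² for every u ∈ H^1_0.
The interval has length L = 1, and Poincaré/coercivity depend only on L. Here a(u, u) = ∫(u')² + (2)·∫u².
Here c = 2 ≥ 1, so a(u,u) = ∫(u')² + c∫u² ≥ ∫(u')² + ∫u² = ||u||_{H^1}², i.e. α = 1 works. No larger α is possible: a(u,u) ≥ α||u||_{H^1}² means (1−α)∫(u')² ≥ (α−c)∫u², and for the modes u_n = sin(nπ(x−x₀)/L) (x₀ the left endpoint) one has ∫u_n²/∫(u_n')² = (L/(nπ))² → 0, so a(u_n,u_n)/||u_n||_{H^1}² → 1. Hence the optimal constant is α = 1.
Therefore α = 1.


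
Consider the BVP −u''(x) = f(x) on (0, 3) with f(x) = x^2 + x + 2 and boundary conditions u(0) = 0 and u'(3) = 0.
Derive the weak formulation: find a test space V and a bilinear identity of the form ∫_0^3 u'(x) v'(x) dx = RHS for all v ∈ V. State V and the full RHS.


V = {v ∈ H^1(0, 3) : v(0) = 0} (test functions vanish at x = 0 where u is specified); weak form: ∫_0^3 u'v' dx = ∫_0^3 (x^2 + x + 2) v dx for all v ∈ V.

Multiply both sides by a test function v and integrate from 0 to 3:
  ∫_0^3 −u''(x) v(x) dx = ∫_0^3 f(x) v(x) dx.
Integrate the LHS by parts once:
  ∫_0^3 −u'' v dx = −[u'(x) v(x)]_0^3 + ∫_0^3 u'(x) v'(x) dx.
Thus ∫_0^3 u'(x) v'(x) dx = ∫_0^3 f(x) v(x) dx + [u'(x) v(x)]_0^3.
Choose V so that boundary terms are either known or forced to vanish.
Mixed BC: u(0) = 0 (Dirichlet) and u'(3) = 0 (Neumann). Define V = {v ∈ H^1(0, 3) : v(0) = 0}. Then [u' v]_0^3 = u'(3)·v(3) − u'(0)·0 = 0.
Weak formulation: find u (satisfying any essential BC) such that ∫_0^3 u'(x) v'(x) dx = ∫_0^3 f v dx for all v ∈ V (Dirichlet at 0 absorbed into V; the Neumann datum at x = 3 is zero, so no boundary term remains).
Substituting f(x) = x^2 + x + 2, the right-hand side is ∫_0^3 (x^2 + x + 2) v dx.


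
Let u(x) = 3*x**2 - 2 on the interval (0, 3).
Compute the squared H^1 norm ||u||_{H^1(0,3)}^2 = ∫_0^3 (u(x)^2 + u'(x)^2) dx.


||u||_{H^1}^2 = 3327/5

The H^1 norm (squared) on an interval (0, L) is
  ||u||_{H^1}^2 = ∫_0^L u(x)^2 dx + ∫_0^L u'(x)^2 dx.
Compute u'(x) = 6*x.
Then u(x)^2 = 9*x**4 - 12*x**2 + 4 and u'(x)^2 = 36*x**2.
Integrate each monomial from 0 to 3 using ∫_0^3 c·x^n dx = c·3^(n+1)/(n+1):
  ∫_0^3 u(x)^2 dx = ∫_0^3 (9*x^4 - 12*x^2 + 4) dx. Term by term:
    ∫_0^3 9*x^4 dx = 2187/5;  ∫_0^3 -12*x^2 dx = -108;  ∫_0^3 4 dx = 12.
  Sum: 2187/5 − 108 + 12 = 1707/5.
  ∫_0^3 u'(x)^2 dx = ∫_0^3 (36*x^2) dx. Term by term:
    ∫_0^3 36*x^2 dx = 324.
Adding: ||u||_{H^1}^2 = 1707/5 + 324 = 3327/5.


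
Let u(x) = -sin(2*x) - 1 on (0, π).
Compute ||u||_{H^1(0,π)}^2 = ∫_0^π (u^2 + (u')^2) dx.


||u||_{H^1(0,π)}^2 = 7*π/2

u'(x) = -2*cos(2*x).
Expand u² and (u')² and integrate term by term on (0, π), using: for integers n ≥ 1, ∫_0^π sin²(nx) dx = ∫_0^π cos²(nx) dx = π/2; for n ≠ n', ∫_0^π sin(nx)sin(n'x) dx = ∫_0^π cos(nx)cos(n'x) dx = 0; and by product-to-sum, ∫_0^π sin(nx)cos(n'x) dx = ½∫_0^π [sin((n+n')x) + sin((n−n')x)] dx, which is 0 when n+n' is even and 2n/(n²−n'²) when n+n' is odd (it need not vanish on (0, π)). For the constant mode: ∫_0^π 1 dx = π, ∫_0^π cos(nx) dx = 0, ∫_0^π sin(nx) dx = (1−(−1)^n)/n.
  u² squared terms: (-1)²·∫1 dx = 1·π = π;  (-1)²·∫sin(2x)² dx = 1·π/2 = π/2.
  u² cross terms: 2·(-1)·(-1)·∫1·sin(2x) dx = 2·(0) = 0.
  So ∫_0^π u² dx = π + π/2 + 0 = 3*π/2.
  (u')² squared terms: (-2)²·∫cos(2x)² dx = 4·π/2 = 2*π.
  So ∫_0^π (u')² dx = 2*π.
||u||_{H^1}^2 = (3*π/2) + (2*π) = 7*π/2.


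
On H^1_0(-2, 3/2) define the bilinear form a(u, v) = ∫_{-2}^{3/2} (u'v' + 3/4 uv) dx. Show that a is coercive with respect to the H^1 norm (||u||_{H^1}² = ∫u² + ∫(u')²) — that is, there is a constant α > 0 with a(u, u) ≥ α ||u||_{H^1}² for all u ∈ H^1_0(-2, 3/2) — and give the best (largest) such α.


α = (147 + 16*π^2)/(4*(4*π^2 + 49))

Coercivity of a(·,·) on H^1_0(-2, 3/2) means a(u, u) ≥ α ||u||_{H^1}² for every u ∈ H^1_0.
The interval has length L = 7/2, and Poincaré/coercivity depend only on L. Here a(u, u) = ∫(u')² + (3/4)·∫u².
Here 0 < c = 3/4 < 1. The condition a(u,u) ≥ α||u||_{H^1}² reads (1−α)∫(u')² ≥ (α−c)∫u². Any admissible α is ≤ 1 (rapidly oscillating u have ∫u²/∫(u')² → 0), and α = 1 would force 0 ≥ (1−c)∫u², impossible since c < 1; so 1−α > 0. By the sharp Poincaré inequality on H^1_0 of an interval of length L, ∫(u')² ≥ (π/L)²∫u² with equality for the first sine mode sin(π(x−x₀)/L) (x₀ the left endpoint), so the inequality holds for all u iff (1−α)(π/L)² ≥ α − c, i.e. α ≤ ((π/L)² + c)/((π/L)² + 1) = (1 + c(L/π)²)/(1 + (L/π)²). With (π/L)² = 4*π^2/49 and c = 3/4, the largest admissible constant is α = ((π/L)² + c)/((π/L)² + 1).
Simplifying, α = (147 + 16*π^2)/(4*(4*π^2 + 49)).


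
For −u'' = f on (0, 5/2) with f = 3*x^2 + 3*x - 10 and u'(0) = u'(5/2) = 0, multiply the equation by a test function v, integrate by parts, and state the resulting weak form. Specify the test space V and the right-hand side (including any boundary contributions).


V = H^1(0, 5/2) (no boundary constraint on v; u is determined up to an additive constant); weak form: ∫_0^5/2 u'v' dx = ∫_0^5/2 (3*x^2 + 3*x - 10) v dx for all v ∈ V.

Multiply both sides by a test function v and integrate from 0 to 5/2:
  ∫_0^5/2 −u''(x) v(x) dx = ∫_0^5/2 f(x) v(x) dx.
Integrate the LHS by parts once:
  ∫_0^5/2 −u'' v dx = −[u'(x) v(x)]_0^5/2 + ∫_0^5/2 u'(x) v'(x) dx.
Thus ∫_0^5/2 u'(x) v'(x) dx = ∫_0^5/2 f(x) v(x) dx + [u'(x) v(x)]_0^5/2.
Choose V so that boundary terms are either known or forced to vanish.
u has homogeneous Neumann: u'(0) = u'(5/2) = 0. So [u' v]_0^5/2 = 0·v(5/2) − 0·v(0) = 0 for any v; take V = H^1(0, 5/2).
Weak formulation: find u (satisfying any essential BC) such that ∫_0^5/2 u'(x) v'(x) dx = ∫_0^5/2 f v dx for all v ∈ V (homogeneous Neumann, so boundary terms vanish).
Substituting f(x) = 3*x^2 + 3*x - 10, the right-hand side is ∫_0^5/2 (3*x^2 + 3*x - 10) v dx.
Compatibility check (pure Neumann): taking v ≡ 1 ∈ V gives 0 = ∫_0^5/2 f dx + (0) − (0), i.e. ∫_0^5/2 f dx must equal u'(0) − u'(5/2) = 0. Indeed ∫_0^5/2 (3*x^2 + 3*x - 10) dx = 0, so the data are compatible. The solution is then unique only up to an additive constant (fix it e.g. by requiring ∫_0^5/2 u dx = 0).


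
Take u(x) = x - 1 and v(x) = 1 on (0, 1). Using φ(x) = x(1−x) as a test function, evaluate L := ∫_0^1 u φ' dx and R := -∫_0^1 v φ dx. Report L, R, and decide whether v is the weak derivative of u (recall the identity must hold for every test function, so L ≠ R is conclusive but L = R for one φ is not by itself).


LHS = -1/6, RHS = -1/6. Yes, v = u' weakly.

u(x) = x - 1, classical derivative u'(x) = 1.
φ(x) = x(1−x), so φ'(x) = 1 - 2*x.
Note φ(0) = φ(1) = 0, so the boundary term u·φ vanishes.
LHS = ∫_0^1 u(x) φ'(x) dx = ∫_0^1 (-2*x^2 + 3*x - 1) dx. Term by term:
  ∫_0^1 -2*x^2 dx = -2/3;  ∫_0^1 3*x dx = 3/2;  ∫_0^1 -1 dx = -1.
Sum: -2/3 + 3/2 − 1 = -1/6.
So LHS = -1/6.
∫_0^1 v(x) φ(x) dx = ∫_0^1 (-x^2 + x) dx. Term by term:
  ∫_0^1 -x^2 dx = -1/3;  ∫_0^1 x dx = 1/2.
Sum: -1/3 + 1/2 = 1/6.
So RHS = -∫_0^1 v(x) φ(x) dx = -1/6.
LHS = RHS, so the identity holds for this test φ.
Moreover u is smooth here and v(x) = u'(x) = 1 pointwise, so the identity holds for every test function. Hence v is the weak derivative of u.


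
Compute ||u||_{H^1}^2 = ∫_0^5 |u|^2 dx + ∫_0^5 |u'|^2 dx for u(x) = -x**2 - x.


||u||_{H^1}^2 = 7205/6

The H^1 norm (squared) on an interval (0, L) is
  ||u||_{H^1}^2 = ∫_0^L u(x)^2 dx + ∫_0^L u'(x)^2 dx.
Compute u'(x) = -2*x - 1.
Then u(x)^2 = x**4 + 2*x**3 + x**2 and u'(x)^2 = 4*x**2 + 4*x + 1.
Integrate each monomial from 0 to 5 using ∫_0^5 c·x^n dx = c·5^(n+1)/(n+1):
  ∫_0^5 u(x)^2 dx = ∫_0^5 (x^4 + 2*x^3 + x^2) dx. Term by term:
    ∫_0^5 x^4 dx = 625;  ∫_0^5 2*x^3 dx = 625/2;  ∫_0^5 x^2 dx = 125/3.
  Sum: 625 + 625/2 + 125/3 = 5875/6.
  ∫_0^5 u'(x)^2 dx = ∫_0^5 (4*x^2 + 4*x + 1) dx. Term by term:
    ∫_0^5 4*x^2 dx = 500/3;  ∫_0^5 4*x dx = 50;  ∫_0^5 1 dx = 5.
  Sum: 500/3 + 50 + 5 = 665/3.
Adding: ||u||_{H^1}^2 = 5875/6 + 665/3 = 7205/6.


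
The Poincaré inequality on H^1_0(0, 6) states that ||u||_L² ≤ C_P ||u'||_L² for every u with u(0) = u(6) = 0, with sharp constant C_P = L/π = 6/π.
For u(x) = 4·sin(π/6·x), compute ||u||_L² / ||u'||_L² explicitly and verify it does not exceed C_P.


||u||_L² / ||u'||_L² = 6/π = C_P.

u(x) = 4·sin(π/6·x), so u'(x) = 2*π*cos(π*x/6)/3.
Writing u(x) = A·sin(kπx/L) with A = 4 and k = 1, use ∫_0^L sin²(kπx/L) dx = L/2 and ∫_0^L cos²(kπx/L) dx = L/2.
u² = 16·sin²(π/6·x) and (u')² = 4*π^2/9·cos²(π/6·x), and each of sin², cos² integrates to L/2 = 3 over (0, 6).
∫_0^6 u² dx = 48, so ||u||_L² = 4*sqrt(3).
∫_0^6 (u')² dx = 4*π^2/3, so ||u'||_L² = 2*sqrt(3)*π/3.
Ratio ||u||_L² / ||u'||_L² = 6/π.
Sharp Poincaré constant on H^1_0(0, 6) is C_P = L/π = 6/π, achieved by sin(π/6·x).
This is the k = 1 eigenfunction (up to amplitude), so the ratio equals the sharp Poincaré constant exactly.


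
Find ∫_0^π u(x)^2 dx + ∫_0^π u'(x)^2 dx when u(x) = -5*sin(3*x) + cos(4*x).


||u||_{H^1(0,π)}^2 = 1020/7 + 267*π/2

u'(x) = -4*sin(4*x) - 15*cos(3*x).
Expand u² and (u')² and integrate term by term on (0, π), using: for integers n ≥ 1, ∫_0^π sin²(nx) dx = ∫_0^π cos²(nx) dx = π/2; for n ≠ n', ∫_0^π sin(nx)sin(n'x) dx = ∫_0^π cos(nx)cos(n'x) dx = 0; and by product-to-sum, ∫_0^π sin(nx)cos(n'x) dx = ½∫_0^π [sin((n+n')x) + sin((n−n')x)] dx, which is 0 when n+n' is even and 2n/(n²−n'²) when n+n' is odd (it need not vanish on (0, π)).
  u² squared terms: (-5)²·∫sin(3x)² dx = 25·π/2 = 25*π/2;  (1)²·∫cos(4x)² dx = 1·π/2 = π/2.
  u² cross terms: 2·(-5)·(1)·∫sin(3x)·cos(4x) dx = -10·(-6/7) = 60/7.
  So ∫_0^π u² dx = 25*π/2 + π/2 + 60/7 = 60/7 + 13*π.
  (u')² squared terms: (-15)²·∫cos(3x)² dx = 225·π/2 = 225*π/2;  (-4)²·∫sin(4x)² dx = 16·π/2 = 8*π.
  (u')² cross terms: 2·(-15)·(-4)·∫cos(3x)·sin(4x) dx = 120·(8/7) = 960/7.
  So ∫_0^π (u')² dx = 225*π/2 + 8*π + 960/7 = 960/7 + 241*π/2.
||u||_{H^1}^2 = (60/7 + 13*π) + (960/7 + 241*π/2) = 1020/7 + 267*π/2.


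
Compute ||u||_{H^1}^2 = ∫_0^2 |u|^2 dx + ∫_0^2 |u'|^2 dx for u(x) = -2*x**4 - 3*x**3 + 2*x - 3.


||u||_{H^1}^2 = 1189486/315

The H^1 norm (squared) on an interval (0, L) is
  ||u||_{H^1}^2 = ∫_0^L u(x)^2 dx + ∫_0^L u'(x)^2 dx.
Compute u'(x) = -8*x**3 - 9*x**2 + 2.
Then u(x)^2 = 4*x**8 + 12*x**7 + 9*x**6 - 8*x**5 + 18*x**3 + 4*x**2 - 12*x + 9 and u'(x)^2 = 64*x**6 + 144*x**5 + 81*x**4 - 32*x**3 - 36*x**2 + 4.
Integrate each monomial from 0 to 2 using ∫_0^2 c·x^n dx = c·2^(n+1)/(n+1):
  ∫_0^2 u(x)^2 dx = ∫_0^2 (4*x^8 + 12*x^7 + 9*x^6 - 8*x^5 + 18*x^3 + 4*x^2 - 12*x + 9) dx. Term by term:
    ∫_0^2 4*x^8 dx = 2048/9;  ∫_0^2 12*x^7 dx = 384;  ∫_0^2 9*x^6 dx = 1152/7;
    ∫_0^2 -8*x^5 dx = -256/3;  ∫_0^2 18*x^3 dx = 72;  ∫_0^2 4*x^2 dx = 32/3;
    ∫_0^2 -12*x dx = -24;  ∫_0^2 9 dx = 18.
  Sum: 2048/9 + 384 + 1152/7 − 256/3 + 72 + 32/3 − 24 + 18 = 48350/63.
  ∫_0^2 u'(x)^2 dx = ∫_0^2 (64*x^6 + 144*x^5 + 81*x^4 - 32*x^3 - 36*x^2 + 4) dx. Term by term:
    ∫_0^2 64*x^6 dx = 8192/7;  ∫_0^2 144*x^5 dx = 1536;  ∫_0^2 81*x^4 dx = 2592/5;
    ∫_0^2 -32*x^3 dx = -128;  ∫_0^2 -36*x^2 dx = -96;  ∫_0^2 4 dx = 8.
  Sum: 8192/7 + 1536 + 2592/5 − 128 − 96 + 8 = 105304/35.
Adding: ||u||_{H^1}^2 = 48350/63 + 105304/35 = 1189486/315.


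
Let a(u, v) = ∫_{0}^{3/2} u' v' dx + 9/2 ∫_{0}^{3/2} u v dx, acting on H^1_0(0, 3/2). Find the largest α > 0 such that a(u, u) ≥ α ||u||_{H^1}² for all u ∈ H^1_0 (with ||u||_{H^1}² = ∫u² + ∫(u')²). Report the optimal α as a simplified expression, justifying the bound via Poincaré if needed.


α = 1

Coercivity of a(·,·) on H^1_0(0, 3/2) means a(u, u) ≥ α ||u||_{H^1}² for every u ∈ H^1_0.
The interval has length L = 3/2, and Poincaré/coercivity depend only on L. Here a(u, u) = ∫(u')² + (9/2)·∫u².
Here c = 9/2 ≥ 1, so a(u,u) = ∫(u')² + c∫u² ≥ ∫(u')² + ∫u² = ||u||_{H^1}², i.e. α = 1 works. No larger α is possible: a(u,u) ≥ α||u||_{H^1}² means (1−α)∫(u')² ≥ (α−c)∫u², and for the modes u_n = sin(nπ(x−x₀)/L) (x₀ the left endpoint) one has ∫u_n²/∫(u_n')² = (L/(nπ))² → 0, so a(u_n,u_n)/||u_n||_{H^1}² → 1. Hence the optimal constant is α = 1.
Therefore α = 1.


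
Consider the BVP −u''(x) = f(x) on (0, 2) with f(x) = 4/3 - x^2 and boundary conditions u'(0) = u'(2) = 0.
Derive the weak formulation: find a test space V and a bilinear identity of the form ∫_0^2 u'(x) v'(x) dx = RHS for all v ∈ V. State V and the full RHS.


V = H^1(0, 2) (no boundary constraint on v; u is determined up to an additive constant); weak form: ∫_0^2 u'v' dx = ∫_0^2 (4/3 - x^2) v dx for all v ∈ V.

Multiply both sides by a test function v and integrate from 0 to 2:
  ∫_0^2 −u''(x) v(x) dx = ∫_0^2 f(x) v(x) dx.
Integrate the LHS by parts once:
  ∫_0^2 −u'' v dx = −[u'(x) v(x)]_0^2 + ∫_0^2 u'(x) v'(x) dx.
Thus ∫_0^2 u'(x) v'(x) dx = ∫_0^2 f(x) v(x) dx + [u'(x) v(x)]_0^2.
Choose V so that boundary terms are either known or forced to vanish.
u has homogeneous Neumann: u'(0) = u'(2) = 0. So [u' v]_0^2 = 0·v(2) − 0·v(0) = 0 for any v; take V = H^1(0, 2).
Weak formulation: find u (satisfying any essential BC) such that ∫_0^2 u'(x) v'(x) dx = ∫_0^2 f v dx for all v ∈ V (homogeneous Neumann, so boundary terms vanish).
Substituting f(x) = 4/3 - x^2, the right-hand side is ∫_0^2 (4/3 - x^2) v dx.
Compatibility check (pure Neumann): taking v ≡ 1 ∈ V gives 0 = ∫_0^2 f dx + (0) − (0), i.e. ∫_0^2 f dx must equal u'(0) − u'(2) = 0. Indeed ∫_0^2 (4/3 - x^2) dx = 0, so the data are compatible. The solution is then unique only up to an additive constant (fix it e.g. by requiring ∫_0^2 u dx = 0).


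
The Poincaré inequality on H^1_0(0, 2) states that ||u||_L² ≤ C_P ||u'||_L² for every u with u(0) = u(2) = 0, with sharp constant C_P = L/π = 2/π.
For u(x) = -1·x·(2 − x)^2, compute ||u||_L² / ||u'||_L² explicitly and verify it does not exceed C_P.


||u||_L² / ||u'||_L² = sqrt(14)/7 < C_P = 2/π.

u(x) = -1·x·(2 − x)^2, so u'(x) = (2 - 3*x)*(x - 2).
u(x) = -1·x·(2 − x)^2 vanishes at x = 0 and x = 2, so u ∈ H^1_0(0, 2). Differentiate via the product rule and integrate the resulting polynomials term by term.
  ∫_0^2 u² dx = ∫_0^2 (x^6 - 8*x^5 + 24*x^4 - 32*x^3 + 16*x^2) dx. Term by term:
    ∫_0^2 x^6 dx = 128/7;  ∫_0^2 -8*x^5 dx = -256/3;  ∫_0^2 24*x^4 dx = 768/5;
    ∫_0^2 -32*x^3 dx = -128;  ∫_0^2 16*x^2 dx = 128/3.
  Sum: 128/7 − 256/3 + 768/5 − 128 + 128/3 = 128/105.
  ∫_0^2 (u')² dx = ∫_0^2 (9*x^4 - 48*x^3 + 88*x^2 - 64*x + 16) dx. Term by term:
    ∫_0^2 9*x^4 dx = 288/5;  ∫_0^2 -48*x^3 dx = -192;  ∫_0^2 88*x^2 dx = 704/3;
    ∫_0^2 -64*x dx = -128;  ∫_0^2 16 dx = 32.
  Sum: 288/5 − 192 + 704/3 − 128 + 32 = 64/15.
∫_0^2 u² dx = 128/105, so ||u||_L² = 8*sqrt(210)/105.
∫_0^2 (u')² dx = 64/15, so ||u'||_L² = 8*sqrt(15)/15.
Ratio ||u||_L² / ||u'||_L² = sqrt(14)/7.
Sharp Poincaré constant on H^1_0(0, 2) is C_P = L/π = 2/π, achieved by sin(π/2·x).
A polynomial bump cannot attain the sharp Poincaré constant (only the first sine eigenfunction does), so the ratio is strictly less than C_P, consistent with ||u||_L² ≤ C_P ||u'||_L².


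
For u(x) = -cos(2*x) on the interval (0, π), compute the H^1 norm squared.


||u||_{H^1(0,π)}^2 = 5*π/2

u'(x) = 2*sin(2*x).
Expand u² and (u')² and integrate term by term on (0, π), using: for integers n ≥ 1, ∫_0^π sin²(nx) dx = ∫_0^π cos²(nx) dx = π/2; for n ≠ n', ∫_0^π sin(nx)sin(n'x) dx = ∫_0^π cos(nx)cos(n'x) dx = 0; and by product-to-sum, ∫_0^π sin(nx)cos(n'x) dx = ½∫_0^π [sin((n+n')x) + sin((n−n')x)] dx, which is 0 when n+n' is even and 2n/(n²−n'²) when n+n' is odd (it need not vanish on (0, π)).
  u² squared terms: (-1)²·∫cos(2x)² dx = 1·π/2 = π/2.
  So ∫_0^π u² dx = π/2.
  (u')² squared terms: (2)²·∫sin(2x)² dx = 4·π/2 = 2*π.
  So ∫_0^π (u')² dx = 2*π.
||u||_{H^1}^2 = (π/2) + (2*π) = 5*π/2.


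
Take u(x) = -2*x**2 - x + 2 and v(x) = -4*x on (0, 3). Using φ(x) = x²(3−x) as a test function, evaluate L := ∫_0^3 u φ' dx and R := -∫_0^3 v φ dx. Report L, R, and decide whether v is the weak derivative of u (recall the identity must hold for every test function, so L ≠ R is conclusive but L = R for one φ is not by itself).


LHS = 1107/20, RHS = 243/5. No, v is not the weak derivative of u.

u(x) = -2*x**2 - x + 2, classical derivative u'(x) = -4*x - 1.
φ(x) = x²(3−x), so φ'(x) = 3*x*(2 - x).
Note φ(0) = φ(3) = 0, so the boundary term u·φ vanishes.
LHS = ∫_0^3 u(x) φ'(x) dx = ∫_0^3 (6*x^4 - 9*x^3 - 12*x^2 + 12*x) dx. Term by term:
  ∫_0^3 6*x^4 dx = 1458/5;  ∫_0^3 -9*x^3 dx = -729/4;  ∫_0^3 -12*x^2 dx = -108;
  ∫_0^3 12*x dx = 54.
Sum: 1458/5 − 729/4 − 108 + 54 = 1107/20.
So LHS = 1107/20.
∫_0^3 v(x) φ(x) dx = ∫_0^3 (4*x^4 - 12*x^3) dx. Term by term:
  ∫_0^3 4*x^4 dx = 972/5;  ∫_0^3 -12*x^3 dx = -243.
Sum: 972/5 − 243 = -243/5.
So RHS = -∫_0^3 v(x) φ(x) dx = 243/5.
LHS − RHS = 27/4 ≠ 0, so the identity fails.
(For a valid weak derivative the identity must hold for EVERY test function, in particular this one. The failure shows v is NOT the weak derivative of u.)
Correct weak derivative would be u'(x) = -4*x - 1.


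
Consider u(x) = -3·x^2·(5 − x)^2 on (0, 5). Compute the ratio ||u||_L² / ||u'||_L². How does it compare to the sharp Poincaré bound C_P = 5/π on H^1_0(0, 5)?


||u||_L² / ||u'||_L² = 5*sqrt(3)/6 < C_P = 5/π.

u(x) = -3·x^2·(5 − x)^2, so u'(x) = 6*x*(x*(5 - x) - (x - 5)^2).
u(x) = -3·x^2·(5 − x)^2 vanishes at x = 0 and x = 5, so u ∈ H^1_0(0, 5). Differentiate via the product rule and integrate the resulting polynomials term by term.
  ∫_0^5 u² dx = ∫_0^5 (9*x^8 - 180*x^7 + 1350*x^6 - 4500*x^5 + 5625*x^4) dx. Term by term:
    ∫_0^5 9*x^8 dx = 1953125;  ∫_0^5 -180*x^7 dx = -17578125/2;  ∫_0^5 1350*x^6 dx = 105468750/7;
    ∫_0^5 -4500*x^5 dx = -11718750;  ∫_0^5 5625*x^4 dx = 3515625.
  Sum: 1953125 − 17578125/2 + 105468750/7 − 11718750 + 3515625 = 390625/14.
  ∫_0^5 (u')² dx = ∫_0^5 (144*x^6 - 2160*x^5 + 11700*x^4 - 27000*x^3 + 22500*x^2) dx. Term by term:
    ∫_0^5 144*x^6 dx = 11250000/7;  ∫_0^5 -2160*x^5 dx = -5625000;  ∫_0^5 11700*x^4 dx = 7312500;
    ∫_0^5 -27000*x^3 dx = -4218750;  ∫_0^5 22500*x^2 dx = 937500.
  Sum: 11250000/7 − 5625000 + 7312500 − 4218750 + 937500 = 93750/7.
∫_0^5 u² dx = 390625/14, so ||u||_L² = 625*sqrt(14)/14.
∫_0^5 (u')² dx = 93750/7, so ||u'||_L² = 125*sqrt(42)/7.
Ratio ||u||_L² / ||u'||_L² = 5*sqrt(3)/6.
Sharp Poincaré constant on H^1_0(0, 5) is C_P = L/π = 5/π, achieved by sin(π/5·x).
A polynomial bump cannot attain the sharp Poincaré constant (only the first sine eigenfunction does), so the ratio is strictly less than C_P, consistent with ||u||_L² ≤ C_P ||u'||_L².


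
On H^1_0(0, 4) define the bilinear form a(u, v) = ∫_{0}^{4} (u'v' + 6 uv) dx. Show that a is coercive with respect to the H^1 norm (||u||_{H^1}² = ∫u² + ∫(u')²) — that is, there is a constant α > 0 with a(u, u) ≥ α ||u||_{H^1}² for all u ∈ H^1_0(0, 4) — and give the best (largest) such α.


α = 1

Coercivity of a(·,·) on H^1_0(0, 4) means a(u, u) ≥ α ||u||_{H^1}² for every u ∈ H^1_0.
The interval has length L = 4, and Poincaré/coercivity depend only on L. Here a(u, u) = ∫(u')² + (6)·∫u².
Here c = 6 ≥ 1, so a(u,u) = ∫(u')² + c∫u² ≥ ∫(u')² + ∫u² = ||u||_{H^1}², i.e. α = 1 works. No larger α is possible: a(u,u) ≥ α||u||_{H^1}² means (1−α)∫(u')² ≥ (α−c)∫u², and for the modes u_n = sin(nπ(x−x₀)/L) (x₀ the left endpoint) one has ∫u_n²/∫(u_n')² = (L/(nπ))² → 0, so a(u_n,u_n)/||u_n||_{H^1}² → 1. Hence the optimal constant is α = 1.
Therefore α = 1.


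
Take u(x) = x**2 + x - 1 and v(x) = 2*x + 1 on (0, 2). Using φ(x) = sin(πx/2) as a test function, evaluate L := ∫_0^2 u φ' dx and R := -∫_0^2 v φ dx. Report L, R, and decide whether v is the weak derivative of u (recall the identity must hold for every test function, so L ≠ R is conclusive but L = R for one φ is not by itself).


LHS = -12/π, RHS = -12/π. Yes, v = u' weakly.

u(x) = x**2 + x - 1, classical derivative u'(x) = 2*x + 1.
φ(x) = sin(πx/2), so φ'(x) = π*cos(π*x/2)/2.
Note φ(0) = φ(2) = 0, so the boundary term u·φ vanishes.
LHS = ∫_0^2 u(x) φ'(x) dx = ∫_0^2 (π*x^2*cos(π*x/2)/2 + π*x*cos(π*x/2)/2 - π*cos(π*x/2)/2) dx. Term by term:
  ∫_0^2 -π*cos(π*x/2)/2 dx = 0;  ∫_0^2 π*x*cos(π*x/2)/2 dx = -4/π;  ∫_0^2 π*x^2*cos(π*x/2)/2 dx = -8/π.
Sum: 0 − 4/π − 8/π = -12/π.
So LHS = -12/π.
∫_0^2 v(x) φ(x) dx = ∫_0^2 (2*x*sin(π*x/2) + sin(π*x/2)) dx. Term by term:
  ∫_0^2 2*x*sin(π*x/2) dx = 8/π;  ∫_0^2 sin(π*x/2) dx = 4/π.
Sum: 8/π + 4/π = 12/π.
So RHS = -∫_0^2 v(x) φ(x) dx = -12/π.
LHS = RHS, so the identity holds for this test φ.
Moreover u is smooth here and v(x) = u'(x) = 2*x + 1 pointwise, so the identity holds for every test function. Hence v is the weak derivative of u.


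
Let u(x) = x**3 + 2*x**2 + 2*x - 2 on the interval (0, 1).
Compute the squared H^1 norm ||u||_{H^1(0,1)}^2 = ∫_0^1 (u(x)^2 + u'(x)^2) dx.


||u||_{H^1}^2 = 3277/105

The H^1 norm (squared) on an interval (0, L) is
  ||u||_{H^1}^2 = ∫_0^L u(x)^2 dx + ∫_0^L u'(x)^2 dx.
Compute u'(x) = 3*x**2 + 4*x + 2.
Then u(x)^2 = x**6 + 4*x**5 + 8*x**4 + 4*x**3 - 4*x**2 - 8*x + 4 and u'(x)^2 = 9*x**4 + 24*x**3 + 28*x**2 + 16*x + 4.
Integrate each monomial from 0 to 1 using ∫_0^1 c·x^n dx = c·1^(n+1)/(n+1):
  ∫_0^1 u(x)^2 dx = ∫_0^1 (x^6 + 4*x^5 + 8*x^4 + 4*x^3 - 4*x^2 - 8*x + 4) dx. Term by term:
    ∫_0^1 x^6 dx = 1/7;  ∫_0^1 4*x^5 dx = 2/3;  ∫_0^1 8*x^4 dx = 8/5;
    ∫_0^1 4*x^3 dx = 1;  ∫_0^1 -4*x^2 dx = -4/3;  ∫_0^1 -8*x dx = -4;
    ∫_0^1 4 dx = 4.
  Sum: 1/7 + 2/3 + 8/5 + 1 − 4/3 − 4 + 4 = 218/105.
  ∫_0^1 u'(x)^2 dx = ∫_0^1 (9*x^4 + 24*x^3 + 28*x^2 + 16*x + 4) dx. Term by term:
    ∫_0^1 9*x^4 dx = 9/5;  ∫_0^1 24*x^3 dx = 6;  ∫_0^1 28*x^2 dx = 28/3;
    ∫_0^1 16*x dx = 8;  ∫_0^1 4 dx = 4.
  Sum: 9/5 + 6 + 28/3 + 8 + 4 = 437/15.
Adding: ||u||_{H^1}^2 = 218/105 + 437/15 = 3277/105.


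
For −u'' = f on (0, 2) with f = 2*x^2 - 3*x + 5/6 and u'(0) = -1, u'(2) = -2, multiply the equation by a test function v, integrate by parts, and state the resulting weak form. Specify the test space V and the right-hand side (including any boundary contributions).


V = H^1(0, 2) (v unrestricted at boundary; u is determined up to an additive constant); weak form: ∫_0^2 u'v' dx = ∫_0^2 (2*x^2 - 3*x + 5/6) v dx − 2·v(2) + v(0) for all v ∈ V.

Multiply both sides by a test function v and integrate from 0 to 2:
  ∫_0^2 −u''(x) v(x) dx = ∫_0^2 f(x) v(x) dx.
Integrate the LHS by parts once:
  ∫_0^2 −u'' v dx = −[u'(x) v(x)]_0^2 + ∫_0^2 u'(x) v'(x) dx.
Thus ∫_0^2 u'(x) v'(x) dx = ∫_0^2 f(x) v(x) dx + [u'(x) v(x)]_0^2.
Choose V so that boundary terms are either known or forced to vanish.
u has inhomogeneous Neumann u'(0) = -1, u'(2) = -2. [u' v]_0^2 = (-2)·v(2) − (-1)·v(0) = − 2·v(2) + v(0). Take V = H^1(0, 2); boundary term becomes part of RHS.
Weak formulation: find u (satisfying any essential BC) such that ∫_0^2 u'(x) v'(x) dx = ∫_0^2 f v dx − 2·v(2) + v(0) for all v ∈ V (Neumann data are natural BCs: they enter the RHS as boundary terms).
Substituting f(x) = 2*x^2 - 3*x + 5/6, the right-hand side is ∫_0^2 (2*x^2 - 3*x + 5/6) v dx − 2·v(2) + v(0).
Compatibility check (pure Neumann): taking v ≡ 1 ∈ V gives 0 = ∫_0^2 f dx + (-2) − (-1), i.e. ∫_0^2 f dx must equal u'(0) − u'(2) = 1. Indeed ∫_0^2 (2*x^2 - 3*x + 5/6) dx = 1, so the data are compatible. The solution is then unique only up to an additive constant (fix it e.g. by requiring ∫_0^2 u dx = 0).


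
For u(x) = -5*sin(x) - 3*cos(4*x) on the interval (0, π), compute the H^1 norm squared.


||u||_{H^1(0,π)}^2 = -68 + 203*π/2

u'(x) = 12*sin(4*x) - 5*cos(x).
Expand u² and (u')² and integrate term by term on (0, π), using: for integers n ≥ 1, ∫_0^π sin²(nx) dx = ∫_0^π cos²(nx) dx = π/2; for n ≠ n', ∫_0^π sin(nx)sin(n'x) dx = ∫_0^π cos(nx)cos(n'x) dx = 0; and by product-to-sum, ∫_0^π sin(nx)cos(n'x) dx = ½∫_0^π [sin((n+n')x) + sin((n−n')x)] dx, which is 0 when n+n' is even and 2n/(n²−n'²) when n+n' is odd (it need not vanish on (0, π)).
  u² squared terms: (-5)²·∫sin(x)² dx = 25·π/2 = 25*π/2;  (-3)²·∫cos(4x)² dx = 9·π/2 = 9*π/2.
  u² cross terms: 2·(-5)·(-3)·∫sin(x)·cos(4x) dx = 30·(-2/15) = -4.
  So ∫_0^π u² dx = 25*π/2 + 9*π/2 − 4 = -4 + 17*π.
  (u')² squared terms: (-5)²·∫cos(x)² dx = 25·π/2 = 25*π/2;  (12)²·∫sin(4x)² dx = 144·π/2 = 72*π.
  (u')² cross terms: 2·(-5)·(12)·∫cos(x)·sin(4x) dx = -120·(8/15) = -64.
  So ∫_0^π (u')² dx = 25*π/2 + 72*π − 64 = -64 + 169*π/2.
||u||_{H^1}^2 = (-4 + 17*π) + (-64 + 169*π/2) = -68 + 203*π/2.


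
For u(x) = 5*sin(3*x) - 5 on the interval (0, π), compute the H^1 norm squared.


||u||_{H^1(0,π)}^2 = -100/3 + 150*π

u'(x) = 15*cos(3*x).
Expand u² and (u')² and integrate term by term on (0, π), using: for integers n ≥ 1, ∫_0^π sin²(nx) dx = ∫_0^π cos²(nx) dx = π/2; for n ≠ n', ∫_0^π sin(nx)sin(n'x) dx = ∫_0^π cos(nx)cos(n'x) dx = 0; and by product-to-sum, ∫_0^π sin(nx)cos(n'x) dx = ½∫_0^π [sin((n+n')x) + sin((n−n')x)] dx, which is 0 when n+n' is even and 2n/(n²−n'²) when n+n' is odd (it need not vanish on (0, π)). For the constant mode: ∫_0^π 1 dx = π, ∫_0^π cos(nx) dx = 0, ∫_0^π sin(nx) dx = (1−(−1)^n)/n.
  u² squared terms: (-5)²·∫1 dx = 25·π = 25*π;  (5)²·∫sin(3x)² dx = 25·π/2 = 25*π/2.
  u² cross terms: 2·(-5)·(5)·∫1·sin(3x) dx = -50·(2/3) = -100/3.
  So ∫_0^π u² dx = 25*π + 25*π/2 − 100/3 = -100/3 + 75*π/2.
  (u')² squared terms: (15)²·∫cos(3x)² dx = 225·π/2 = 225*π/2.
  So ∫_0^π (u')² dx = 225*π/2.
||u||_{H^1}^2 = (-100/3 + 75*π/2) + (225*π/2) = -100/3 + 150*π.


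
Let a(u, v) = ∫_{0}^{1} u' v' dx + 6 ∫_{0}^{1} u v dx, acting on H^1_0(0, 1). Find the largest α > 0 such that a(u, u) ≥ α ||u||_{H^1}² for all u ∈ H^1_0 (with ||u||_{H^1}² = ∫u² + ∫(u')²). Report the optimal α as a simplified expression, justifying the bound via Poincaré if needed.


α = 1

Coercivity of a(·,·) on H^1_0(0, 1) means a(u, u) ≥ α ||u||_{H^1}² for every u ∈ H^1_0.
The interval has length L = 1, and Poincaré/coercivity depend only on L. Here a(u, u) = ∫(u')² + (6)·∫u².
Here c = 6 ≥ 1, so a(u,u) = ∫(u')² + c∫u² ≥ ∫(u')² + ∫u² = ||u||_{H^1}², i.e. α = 1 works. No larger α is possible: a(u,u) ≥ α||u||_{H^1}² means (1−α)∫(u')² ≥ (α−c)∫u², and for the modes u_n = sin(nπ(x−x₀)/L) (x₀ the left endpoint) one has ∫u_n²/∫(u_n')² = (L/(nπ))² → 0, so a(u_n,u_n)/||u_n||_{H^1}² → 1. Hence the optimal constant is α = 1.
Therefore α = 1.


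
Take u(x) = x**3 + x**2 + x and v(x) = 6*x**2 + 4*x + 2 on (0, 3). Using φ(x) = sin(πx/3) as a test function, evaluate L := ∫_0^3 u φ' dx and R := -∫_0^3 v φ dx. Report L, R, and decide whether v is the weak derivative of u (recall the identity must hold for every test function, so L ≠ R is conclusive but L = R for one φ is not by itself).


LHS = -105/π + 324/π^3, RHS = -210/π + 648/π^3. No, v is not the weak derivative of u.

u(x) = x**3 + x**2 + x, classical derivative u'(x) = 3*x**2 + 2*x + 1.
φ(x) = sin(πx/3), so φ'(x) = π*cos(π*x/3)/3.
Note φ(0) = φ(3) = 0, so the boundary term u·φ vanishes.
LHS = ∫_0^3 u(x) φ'(x) dx = ∫_0^3 (π*x^3*cos(π*x/3)/3 + π*x^2*cos(π*x/3)/3 + π*x*cos(π*x/3)/3) dx. Term by term:
  ∫_0^3 π*x*cos(π*x/3)/3 dx = -6/π;  ∫_0^3 π*x^2*cos(π*x/3)/3 dx = -18/π;  ∫_0^3 π*x^3*cos(π*x/3)/3 dx = -81/π + 324/π^3.
Sum: -6/π − 18/π + -81/π + 324/π^3 = -105/π + 324/π^3.
So LHS = -105/π + 324/π^3.
∫_0^3 v(x) φ(x) dx = ∫_0^3 (6*x^2*sin(π*x/3) + 4*x*sin(π*x/3) + 2*sin(π*x/3)) dx. Term by term:
  ∫_0^3 2*sin(π*x/3) dx = 12/π;  ∫_0^3 4*x*sin(π*x/3) dx = 36/π;  ∫_0^3 6*x^2*sin(π*x/3) dx = -648/π^3 + 162/π.
Sum: 12/π + 36/π + -648/π^3 + 162/π = -648/π^3 + 210/π.
So RHS = -∫_0^3 v(x) φ(x) dx = -210/π + 648/π^3.
LHS − RHS = -324/π^3 + 105/π ≠ 0, so the identity fails.
(For a valid weak derivative the identity must hold for EVERY test function, in particular this one. The failure shows v is NOT the weak derivative of u.)
Correct weak derivative would be u'(x) = 3*x**2 + 2*x + 1.


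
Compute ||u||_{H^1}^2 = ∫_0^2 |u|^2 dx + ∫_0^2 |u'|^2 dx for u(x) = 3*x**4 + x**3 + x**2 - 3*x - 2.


||u||_{H^1}^2 = 84850/21

The H^1 norm (squared) on an interval (0, L) is
  ||u||_{H^1}^2 = ∫_0^L u(x)^2 dx + ∫_0^L u'(x)^2 dx.
Compute u'(x) = 12*x**3 + 3*x**2 + 2*x - 3.
Then u(x)^2 = 9*x**8 + 6*x**7 + 7*x**6 - 16*x**5 - 17*x**4 - 10*x**3 + 5*x**2 + 12*x + 4 and u'(x)^2 = 144*x**6 + 72*x**5 + 57*x**4 - 60*x**3 - 14*x**2 - 12*x + 9.
Integrate each monomial from 0 to 2 using ∫_0^2 c·x^n dx = c·2^(n+1)/(n+1):
  ∫_0^2 u(x)^2 dx = ∫_0^2 (9*x^8 + 6*x^7 + 7*x^6 - 16*x^5 - 17*x^4 - 10*x^3 + 5*x^2 + 12*x + 4) dx. Term by term:
    ∫_0^2 9*x^8 dx = 512;  ∫_0^2 6*x^7 dx = 192;  ∫_0^2 7*x^6 dx = 128;
    ∫_0^2 -16*x^5 dx = -512/3;  ∫_0^2 -17*x^4 dx = -544/5;  ∫_0^2 -10*x^3 dx = -40;
    ∫_0^2 5*x^2 dx = 40/3;  ∫_0^2 12*x dx = 24;  ∫_0^2 4 dx = 8.
  Sum: 512 + 192 + 128 − 512/3 − 544/5 − 40 + 40/3 + 24 + 8 = 8368/15.
  ∫_0^2 u'(x)^2 dx = ∫_0^2 (144*x^6 + 72*x^5 + 57*x^4 - 60*x^3 - 14*x^2 - 12*x + 9) dx. Term by term:
    ∫_0^2 144*x^6 dx = 18432/7;  ∫_0^2 72*x^5 dx = 768;  ∫_0^2 57*x^4 dx = 1824/5;
    ∫_0^2 -60*x^3 dx = -240;  ∫_0^2 -14*x^2 dx = -112/3;  ∫_0^2 -12*x dx = -24;
    ∫_0^2 9 dx = 18.
  Sum: 18432/7 + 768 + 1824/5 − 240 − 112/3 − 24 + 18 = 365674/105.
Adding: ||u||_{H^1}^2 = 8368/15 + 365674/105 = 84850/21.


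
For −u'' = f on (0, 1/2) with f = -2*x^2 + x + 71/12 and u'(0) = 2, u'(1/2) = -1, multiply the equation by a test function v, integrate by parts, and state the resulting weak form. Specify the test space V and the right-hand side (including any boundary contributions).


V = H^1(0, 1/2) (v unrestricted at boundary; u is determined up to an additive constant); weak form: ∫_0^1/2 u'v' dx = ∫_0^1/2 (-2*x^2 + x + 71/12) v dx − v(1/2) − 2·v(0) for all v ∈ V.

Multiply both sides by a test function v and integrate from 0 to 1/2:
  ∫_0^1/2 −u''(x) v(x) dx = ∫_0^1/2 f(x) v(x) dx.
Integrate the LHS by parts once:
  ∫_0^1/2 −u'' v dx = −[u'(x) v(x)]_0^1/2 + ∫_0^1/2 u'(x) v'(x) dx.
Thus ∫_0^1/2 u'(x) v'(x) dx = ∫_0^1/2 f(x) v(x) dx + [u'(x) v(x)]_0^1/2.
Choose V so that boundary terms are either known or forced to vanish.
u has inhomogeneous Neumann u'(0) = 2, u'(1/2) = -1. [u' v]_0^1/2 = (-1)·v(1/2) − (2)·v(0) = − v(1/2) − 2·v(0). Take V = H^1(0, 1/2); boundary term becomes part of RHS.
Weak formulation: find u (satisfying any essential BC) such that ∫_0^1/2 u'(x) v'(x) dx = ∫_0^1/2 f v dx − v(1/2) − 2·v(0) for all v ∈ V (Neumann data are natural BCs: they enter the RHS as boundary terms).
Substituting f(x) = -2*x^2 + x + 71/12, the right-hand side is ∫_0^1/2 (-2*x^2 + x + 71/12) v dx − v(1/2) − 2·v(0).
Compatibility check (pure Neumann): taking v ≡ 1 ∈ V gives 0 = ∫_0^1/2 f dx + (-1) − (2), i.e. ∫_0^1/2 f dx must equal u'(0) − u'(1/2) = 3. Indeed ∫_0^1/2 (-2*x^2 + x + 71/12) dx = 3, so the data are compatible. The solution is then unique only up to an additive constant (fix it e.g. by requiring ∫_0^1/2 u dx = 0).


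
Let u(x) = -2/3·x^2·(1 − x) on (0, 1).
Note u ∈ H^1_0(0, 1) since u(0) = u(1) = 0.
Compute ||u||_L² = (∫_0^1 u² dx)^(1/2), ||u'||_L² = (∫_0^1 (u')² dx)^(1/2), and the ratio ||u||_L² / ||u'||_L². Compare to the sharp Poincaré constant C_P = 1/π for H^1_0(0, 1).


||u||_L² / ||u'||_L² = sqrt(14)/14 < C_P = 1/π.

u(x) = -2/3·x^2·(1 − x), so u'(x) = 2*x*(3*x - 2)/3.
u(x) = -2/3·x^2·(1 − x) vanishes at x = 0 and x = 1, so u ∈ H^1_0(0, 1). Differentiate via the product rule and integrate the resulting polynomials term by term.
  ∫_0^1 u² dx = ∫_0^1 (4*x^6/9 - 8*x^5/9 + 4*x^4/9) dx. Term by term:
    ∫_0^1 4*x^6/9 dx = 4/63;  ∫_0^1 -8*x^5/9 dx = -4/27;  ∫_0^1 4*x^4/9 dx = 4/45.
  Sum: 4/63 − 4/27 + 4/45 = 4/945.
  ∫_0^1 (u')² dx = ∫_0^1 (4*x^4 - 16*x^3/3 + 16*x^2/9) dx. Term by term:
    ∫_0^1 4*x^4 dx = 4/5;  ∫_0^1 -16*x^3/3 dx = -4/3;  ∫_0^1 16*x^2/9 dx = 16/27.
  Sum: 4/5 − 4/3 + 16/27 = 8/135.
∫_0^1 u² dx = 4/945, so ||u||_L² = 2*sqrt(105)/315.
∫_0^1 (u')² dx = 8/135, so ||u'||_L² = 2*sqrt(30)/45.
Ratio ||u||_L² / ||u'||_L² = sqrt(14)/14.
Sharp Poincaré constant on H^1_0(0, 1) is C_P = L/π = 1/π, achieved by sin(π·x).
A polynomial bump cannot attain the sharp Poincaré constant (only the first sine eigenfunction does), so the ratio is strictly less than C_P, consistent with ||u||_L² ≤ C_P ||u'||_L².


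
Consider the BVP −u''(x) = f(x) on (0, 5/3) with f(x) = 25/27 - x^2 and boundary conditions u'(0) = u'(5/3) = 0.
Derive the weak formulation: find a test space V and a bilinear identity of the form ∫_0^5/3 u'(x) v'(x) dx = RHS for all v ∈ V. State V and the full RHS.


V = H^1(0, 5/3) (no boundary constraint on v; u is determined up to an additive constant); weak form: ∫_0^5/3 u'v' dx = ∫_0^5/3 (25/27 - x^2) v dx for all v ∈ V.

Multiply both sides by a test function v and integrate from 0 to 5/3:
  ∫_0^5/3 −u''(x) v(x) dx = ∫_0^5/3 f(x) v(x) dx.
Integrate the LHS by parts once:
  ∫_0^5/3 −u'' v dx = −[u'(x) v(x)]_0^5/3 + ∫_0^5/3 u'(x) v'(x) dx.
Thus ∫_0^5/3 u'(x) v'(x) dx = ∫_0^5/3 f(x) v(x) dx + [u'(x) v(x)]_0^5/3.
Choose V so that boundary terms are either known or forced to vanish.
u has homogeneous Neumann: u'(0) = u'(5/3) = 0. So [u' v]_0^5/3 = 0·v(5/3) − 0·v(0) = 0 for any v; take V = H^1(0, 5/3).
Weak formulation: find u (satisfying any essential BC) such that ∫_0^5/3 u'(x) v'(x) dx = ∫_0^5/3 f v dx for all v ∈ V (homogeneous Neumann, so boundary terms vanish).
Substituting f(x) = 25/27 - x^2, the right-hand side is ∫_0^5/3 (25/27 - x^2) v dx.
Compatibility check (pure Neumann): taking v ≡ 1 ∈ V gives 0 = ∫_0^5/3 f dx + (0) − (0), i.e. ∫_0^5/3 f dx must equal u'(0) − u'(5/3) = 0. Indeed ∫_0^5/3 (25/27 - x^2) dx = 0, so the data are compatible. The solution is then unique only up to an additive constant (fix it e.g. by requiring ∫_0^5/3 u dx = 0).


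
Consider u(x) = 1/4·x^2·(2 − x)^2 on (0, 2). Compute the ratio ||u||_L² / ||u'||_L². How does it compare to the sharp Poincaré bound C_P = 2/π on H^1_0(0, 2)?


||u||_L² / ||u'||_L² = sqrt(3)/3 < C_P = 2/π.

u(x) = 1/4·x^2·(2 − x)^2, so u'(x) = x*(x - 2)*(x - 1).
u(x) = 1/4·x^2·(2 − x)^2 vanishes at x = 0 and x = 2, so u ∈ H^1_0(0, 2). Differentiate via the product rule and integrate the resulting polynomials term by term.
  ∫_0^2 u² dx = ∫_0^2 (x^8/16 - x^7/2 + 3*x^6/2 - 2*x^5 + x^4) dx. Term by term:
    ∫_0^2 x^8/16 dx = 32/9;  ∫_0^2 -x^7/2 dx = -16;  ∫_0^2 3*x^6/2 dx = 192/7;
    ∫_0^2 -2*x^5 dx = -64/3;  ∫_0^2 x^4 dx = 32/5.
  Sum: 32/9 − 16 + 192/7 − 64/3 + 32/5 = 16/315.
  ∫_0^2 (u')² dx = ∫_0^2 (x^6 - 6*x^5 + 13*x^4 - 12*x^3 + 4*x^2) dx. Term by term:
    ∫_0^2 x^6 dx = 128/7;  ∫_0^2 -6*x^5 dx = -64;  ∫_0^2 13*x^4 dx = 416/5;
    ∫_0^2 -12*x^3 dx = -48;  ∫_0^2 4*x^2 dx = 32/3.
  Sum: 128/7 − 64 + 416/5 − 48 + 32/3 = 16/105.
∫_0^2 u² dx = 16/315, so ||u||_L² = 4*sqrt(35)/105.
∫_0^2 (u')² dx = 16/105, so ||u'||_L² = 4*sqrt(105)/105.
Ratio ||u||_L² / ||u'||_L² = sqrt(3)/3.
Sharp Poincaré constant on H^1_0(0, 2) is C_P = L/π = 2/π, achieved by sin(π/2·x).
A polynomial bump cannot attain the sharp Poincaré constant (only the first sine eigenfunction does), so the ratio is strictly less than C_P, consistent with ||u||_L² ≤ C_P ||u'||_L².


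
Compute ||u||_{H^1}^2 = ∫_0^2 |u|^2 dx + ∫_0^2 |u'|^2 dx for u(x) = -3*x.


||u||_{H^1}^2 = 42

The H^1 norm (squared) on an interval (0, L) is
  ||u||_{H^1}^2 = ∫_0^L u(x)^2 dx + ∫_0^L u'(x)^2 dx.
Compute u'(x) = -3.
Then u(x)^2 = 9*x**2 and u'(x)^2 = 9.
Integrate each monomial from 0 to 2 using ∫_0^2 c·x^n dx = c·2^(n+1)/(n+1):
  ∫_0^2 u(x)^2 dx = ∫_0^2 (9*x^2) dx. Term by term:
    ∫_0^2 9*x^2 dx = 24.
  ∫_0^2 u'(x)^2 dx = ∫_0^2 (9) dx. Term by term:
    ∫_0^2 9 dx = 18.
Adding: ||u||_{H^1}^2 = 24 + 18 = 42.


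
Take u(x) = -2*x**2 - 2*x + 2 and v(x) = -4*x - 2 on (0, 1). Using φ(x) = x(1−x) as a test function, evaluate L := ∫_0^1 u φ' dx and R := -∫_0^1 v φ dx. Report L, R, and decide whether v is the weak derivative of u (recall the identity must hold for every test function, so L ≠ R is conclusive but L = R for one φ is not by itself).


LHS = 2/3, RHS = 2/3. Yes, v = u' weakly.

u(x) = -2*x**2 - 2*x + 2, classical derivative u'(x) = -4*x - 2.
φ(x) = x(1−x), so φ'(x) = 1 - 2*x.
Note φ(0) = φ(1) = 0, so the boundary term u·φ vanishes.
LHS = ∫_0^1 u(x) φ'(x) dx = ∫_0^1 (4*x^3 + 2*x^2 - 6*x + 2) dx. Term by term:
  ∫_0^1 4*x^3 dx = 1;  ∫_0^1 2*x^2 dx = 2/3;  ∫_0^1 -6*x dx = -3;
  ∫_0^1 2 dx = 2.
Sum: 1 + 2/3 − 3 + 2 = 2/3.
So LHS = 2/3.
∫_0^1 v(x) φ(x) dx = ∫_0^1 (4*x^3 - 2*x^2 - 2*x) dx. Term by term:
  ∫_0^1 4*x^3 dx = 1;  ∫_0^1 -2*x^2 dx = -2/3;  ∫_0^1 -2*x dx = -1.
Sum: 1 − 2/3 − 1 = -2/3.
So RHS = -∫_0^1 v(x) φ(x) dx = 2/3.
LHS = RHS, so the identity holds for this test φ.
Moreover u is smooth here and v(x) = u'(x) = -4*x - 2 pointwise, so the identity holds for every test function. Hence v is the weak derivative of u.


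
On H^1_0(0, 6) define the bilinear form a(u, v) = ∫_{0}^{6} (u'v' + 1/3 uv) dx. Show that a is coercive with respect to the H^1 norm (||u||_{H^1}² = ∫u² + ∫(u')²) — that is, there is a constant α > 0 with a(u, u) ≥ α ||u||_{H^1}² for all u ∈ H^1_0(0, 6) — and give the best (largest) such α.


α = (π^2 + 12)/(π^2 + 36)

Coercivity of a(·,·) on H^1_0(0, 6) means a(u, u) ≥ α ||u||_{H^1}² for every u ∈ H^1_0.
The interval has length L = 6, and Poincaré/coercivity depend only on L. Here a(u, u) = ∫(u')² + (1/3)·∫u².
Here 0 < c = 1/3 < 1. The condition a(u,u) ≥ α||u||_{H^1}² reads (1−α)∫(u')² ≥ (α−c)∫u². Any admissible α is ≤ 1 (rapidly oscillating u have ∫u²/∫(u')² → 0), and α = 1 would force 0 ≥ (1−c)∫u², impossible since c < 1; so 1−α > 0. By the sharp Poincaré inequality on H^1_0 of an interval of length L, ∫(u')² ≥ (π/L)²∫u² with equality for the first sine mode sin(π(x−x₀)/L) (x₀ the left endpoint), so the inequality holds for all u iff (1−α)(π/L)² ≥ α − c, i.e. α ≤ ((π/L)² + c)/((π/L)² + 1) = (1 + c(L/π)²)/(1 + (L/π)²). With (π/L)² = π^2/36 and c = 1/3, the largest admissible constant is α = ((π/L)² + c)/((π/L)² + 1).
Simplifying, α = (π^2 + 12)/(π^2 + 36).
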